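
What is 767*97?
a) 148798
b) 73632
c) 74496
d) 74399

767 * 97 = 74399
d) 74399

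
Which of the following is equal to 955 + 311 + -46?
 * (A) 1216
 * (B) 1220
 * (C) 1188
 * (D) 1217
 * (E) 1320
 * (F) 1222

First: 955 + 311 = 1266
Then: 1266 + -46 = 1220
B) 1220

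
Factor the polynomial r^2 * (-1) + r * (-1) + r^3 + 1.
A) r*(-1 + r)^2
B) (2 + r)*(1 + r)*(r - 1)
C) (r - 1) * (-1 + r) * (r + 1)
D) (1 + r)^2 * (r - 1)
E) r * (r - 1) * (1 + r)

We need to factor r^2 * (-1) + r * (-1) + r^3 + 1.
The factored form is (r - 1) * (-1 + r) * (r + 1).
C) (r - 1) * (-1 + r) * (r + 1)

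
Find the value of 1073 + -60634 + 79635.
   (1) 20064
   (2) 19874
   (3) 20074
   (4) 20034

First: 1073 + -60634 = -59561
Then: -59561 + 79635 = 20074
3) 20074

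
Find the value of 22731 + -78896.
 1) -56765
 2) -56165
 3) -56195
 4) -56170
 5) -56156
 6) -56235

22731 + -78896 = -56165
2) -56165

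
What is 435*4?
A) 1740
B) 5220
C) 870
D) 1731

435 * 4 = 1740
A) 1740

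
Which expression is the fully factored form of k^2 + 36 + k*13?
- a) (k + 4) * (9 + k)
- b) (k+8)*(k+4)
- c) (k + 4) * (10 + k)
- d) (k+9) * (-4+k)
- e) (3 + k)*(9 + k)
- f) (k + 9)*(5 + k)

We need to factor k^2 + 36 + k*13.
The factored form is (k + 4) * (9 + k).
a) (k + 4) * (9 + k)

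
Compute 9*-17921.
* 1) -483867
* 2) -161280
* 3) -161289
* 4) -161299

9 * -17921 = -161289
3) -161289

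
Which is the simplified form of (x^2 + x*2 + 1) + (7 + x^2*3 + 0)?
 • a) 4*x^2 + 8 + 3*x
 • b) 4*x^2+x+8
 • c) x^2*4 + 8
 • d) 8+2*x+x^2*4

Adding the polynomials and combining like terms:
(x^2 + x*2 + 1) + (7 + x^2*3 + 0)
= 8+2*x+x^2*4
d) 8+2*x+x^2*4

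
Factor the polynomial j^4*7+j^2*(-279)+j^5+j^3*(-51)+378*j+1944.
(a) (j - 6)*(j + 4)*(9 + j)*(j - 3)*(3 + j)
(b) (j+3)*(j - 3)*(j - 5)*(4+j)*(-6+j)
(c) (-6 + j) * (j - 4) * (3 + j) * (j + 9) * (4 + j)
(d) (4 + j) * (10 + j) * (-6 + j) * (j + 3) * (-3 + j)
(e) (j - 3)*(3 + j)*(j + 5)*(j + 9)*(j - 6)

We need to factor j^4*7+j^2*(-279)+j^5+j^3*(-51)+378*j+1944.
The factored form is (j - 6)*(j + 4)*(9 + j)*(j - 3)*(3 + j).
a) (j - 6)*(j + 4)*(9 + j)*(j - 3)*(3 + j)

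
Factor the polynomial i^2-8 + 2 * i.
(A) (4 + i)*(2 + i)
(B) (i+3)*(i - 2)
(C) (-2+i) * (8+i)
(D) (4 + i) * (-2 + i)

We need to factor i^2-8 + 2 * i.
The factored form is (4 + i) * (-2 + i).
D) (4 + i) * (-2 + i)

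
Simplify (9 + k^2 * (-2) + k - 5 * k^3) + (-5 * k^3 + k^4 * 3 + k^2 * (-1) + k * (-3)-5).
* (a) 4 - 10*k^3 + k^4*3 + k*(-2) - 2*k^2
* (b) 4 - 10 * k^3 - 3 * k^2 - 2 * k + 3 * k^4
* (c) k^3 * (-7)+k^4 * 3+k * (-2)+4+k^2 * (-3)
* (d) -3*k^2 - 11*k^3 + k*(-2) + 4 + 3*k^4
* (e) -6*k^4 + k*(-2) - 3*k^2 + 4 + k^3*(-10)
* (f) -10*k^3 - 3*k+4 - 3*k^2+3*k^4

Adding the polynomials and combining like terms:
(9 + k^2*(-2) + k - 5*k^3) + (-5*k^3 + k^4*3 + k^2*(-1) + k*(-3) - 5)
= 4 - 10 * k^3 - 3 * k^2 - 2 * k + 3 * k^4
b) 4 - 10 * k^3 - 3 * k^2 - 2 * k + 3 * k^4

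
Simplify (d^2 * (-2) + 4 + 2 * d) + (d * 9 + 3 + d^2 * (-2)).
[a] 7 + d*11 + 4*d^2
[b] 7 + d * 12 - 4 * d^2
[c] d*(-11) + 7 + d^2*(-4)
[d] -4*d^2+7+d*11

Adding the polynomials and combining like terms:
(d^2*(-2) + 4 + 2*d) + (d*9 + 3 + d^2*(-2))
= -4*d^2+7+d*11
d) -4*d^2+7+d*11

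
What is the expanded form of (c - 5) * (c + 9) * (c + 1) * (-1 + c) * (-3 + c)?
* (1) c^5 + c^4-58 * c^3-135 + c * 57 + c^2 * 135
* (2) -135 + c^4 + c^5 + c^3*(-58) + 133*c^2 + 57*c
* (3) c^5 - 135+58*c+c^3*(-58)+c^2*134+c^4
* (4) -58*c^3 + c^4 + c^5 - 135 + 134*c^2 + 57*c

Expanding (c - 5) * (c + 9) * (c + 1) * (-1 + c) * (-3 + c):
= -58*c^3 + c^4 + c^5 - 135 + 134*c^2 + 57*c
4) -58*c^3 + c^4 + c^5 - 135 + 134*c^2 + 57*c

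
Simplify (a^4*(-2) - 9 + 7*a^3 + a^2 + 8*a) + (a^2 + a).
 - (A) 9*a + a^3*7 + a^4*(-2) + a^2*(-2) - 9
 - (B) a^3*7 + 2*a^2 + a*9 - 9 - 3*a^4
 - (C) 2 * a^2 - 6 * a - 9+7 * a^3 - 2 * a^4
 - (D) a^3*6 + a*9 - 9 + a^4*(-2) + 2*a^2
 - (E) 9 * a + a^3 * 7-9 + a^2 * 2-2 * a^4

Adding the polynomials and combining like terms:
(a^4*(-2) - 9 + 7*a^3 + a^2 + 8*a) + (a^2 + a)
= 9 * a + a^3 * 7-9 + a^2 * 2-2 * a^4
E) 9 * a + a^3 * 7-9 + a^2 * 2-2 * a^4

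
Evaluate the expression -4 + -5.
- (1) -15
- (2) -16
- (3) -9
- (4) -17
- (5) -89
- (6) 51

-4 + -5 = -9
3) -9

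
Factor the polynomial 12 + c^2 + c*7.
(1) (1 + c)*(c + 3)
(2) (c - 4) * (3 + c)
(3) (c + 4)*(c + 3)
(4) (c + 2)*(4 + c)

We need to factor 12 + c^2 + c*7.
The factored form is (c + 4)*(c + 3).
3) (c + 4)*(c + 3)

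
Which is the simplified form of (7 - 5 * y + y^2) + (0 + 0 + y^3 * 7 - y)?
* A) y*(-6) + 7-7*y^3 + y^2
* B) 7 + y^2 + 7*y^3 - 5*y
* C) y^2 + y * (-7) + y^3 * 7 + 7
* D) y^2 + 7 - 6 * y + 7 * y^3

Adding the polynomials and combining like terms:
(7 - 5*y + y^2) + (0 + 0 + y^3*7 - y)
= y^2 + 7 - 6 * y + 7 * y^3
D) y^2 + 7 - 6 * y + 7 * y^3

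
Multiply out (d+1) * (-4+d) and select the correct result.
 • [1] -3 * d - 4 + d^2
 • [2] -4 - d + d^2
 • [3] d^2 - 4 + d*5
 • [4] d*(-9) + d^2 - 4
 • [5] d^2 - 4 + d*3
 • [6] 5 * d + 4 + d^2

Expanding (d+1) * (-4+d):
= -3 * d - 4 + d^2
1) -3 * d - 4 + d^2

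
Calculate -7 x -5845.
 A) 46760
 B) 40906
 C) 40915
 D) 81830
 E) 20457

-7 * -5845 = 40915
C) 40915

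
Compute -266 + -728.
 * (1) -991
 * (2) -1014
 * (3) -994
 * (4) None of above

-266 + -728 = -994
3) -994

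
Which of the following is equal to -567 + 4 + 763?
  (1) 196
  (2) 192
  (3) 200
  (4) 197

First: -567 + 4 = -563
Then: -563 + 763 = 200
3) 200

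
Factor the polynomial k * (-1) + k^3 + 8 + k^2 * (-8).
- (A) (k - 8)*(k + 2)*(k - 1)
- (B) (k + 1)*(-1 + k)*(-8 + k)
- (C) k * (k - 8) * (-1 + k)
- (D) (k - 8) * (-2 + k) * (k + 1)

We need to factor k * (-1) + k^3 + 8 + k^2 * (-8).
The factored form is (k + 1)*(-1 + k)*(-8 + k).
B) (k + 1)*(-1 + k)*(-8 + k)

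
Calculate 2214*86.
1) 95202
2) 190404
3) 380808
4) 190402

2214 * 86 = 190404
2) 190404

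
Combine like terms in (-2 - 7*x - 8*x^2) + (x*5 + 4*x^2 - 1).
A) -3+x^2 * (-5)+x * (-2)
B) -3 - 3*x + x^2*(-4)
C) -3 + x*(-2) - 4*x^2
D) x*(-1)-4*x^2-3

Adding the polynomials and combining like terms:
(-2 - 7*x - 8*x^2) + (x*5 + 4*x^2 - 1)
= -3 + x*(-2) - 4*x^2
C) -3 + x*(-2) - 4*x^2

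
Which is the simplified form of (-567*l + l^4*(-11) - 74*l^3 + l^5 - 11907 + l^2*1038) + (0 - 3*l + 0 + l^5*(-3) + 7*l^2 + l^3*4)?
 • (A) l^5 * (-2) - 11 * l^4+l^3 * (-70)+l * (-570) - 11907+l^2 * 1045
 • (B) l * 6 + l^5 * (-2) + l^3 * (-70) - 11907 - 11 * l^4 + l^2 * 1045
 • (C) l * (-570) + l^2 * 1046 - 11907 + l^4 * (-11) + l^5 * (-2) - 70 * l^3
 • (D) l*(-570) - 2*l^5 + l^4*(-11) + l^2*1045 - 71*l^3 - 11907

Adding the polynomials and combining like terms:
(-567*l + l^4*(-11) - 74*l^3 + l^5 - 11907 + l^2*1038) + (0 - 3*l + 0 + l^5*(-3) + 7*l^2 + l^3*4)
= l^5 * (-2) - 11 * l^4+l^3 * (-70)+l * (-570) - 11907+l^2 * 1045
A) l^5 * (-2) - 11 * l^4+l^3 * (-70)+l * (-570) - 11907+l^2 * 1045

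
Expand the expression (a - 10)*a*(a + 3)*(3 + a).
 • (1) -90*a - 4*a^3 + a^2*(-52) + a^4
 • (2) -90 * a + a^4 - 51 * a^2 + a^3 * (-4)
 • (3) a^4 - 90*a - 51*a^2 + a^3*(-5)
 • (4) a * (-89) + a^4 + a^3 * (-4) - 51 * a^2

Expanding (a - 10)*a*(a + 3)*(3 + a):
= -90 * a + a^4 - 51 * a^2 + a^3 * (-4)
2) -90 * a + a^4 - 51 * a^2 + a^3 * (-4)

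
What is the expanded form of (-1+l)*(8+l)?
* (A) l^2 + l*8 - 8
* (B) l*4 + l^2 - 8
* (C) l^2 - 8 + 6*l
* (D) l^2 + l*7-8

Expanding (-1+l)*(8+l):
= l^2 + l*7-8
D) l^2 + l*7-8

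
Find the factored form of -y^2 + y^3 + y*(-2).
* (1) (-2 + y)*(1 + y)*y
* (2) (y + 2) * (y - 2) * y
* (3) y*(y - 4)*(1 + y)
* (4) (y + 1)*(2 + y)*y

We need to factor -y^2 + y^3 + y*(-2).
The factored form is (-2 + y)*(1 + y)*y.
1) (-2 + y)*(1 + y)*y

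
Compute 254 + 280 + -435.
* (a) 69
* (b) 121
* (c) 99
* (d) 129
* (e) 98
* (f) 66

First: 254 + 280 = 534
Then: 534 + -435 = 99
c) 99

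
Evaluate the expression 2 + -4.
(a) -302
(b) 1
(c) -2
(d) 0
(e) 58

2 + -4 = -2
c) -2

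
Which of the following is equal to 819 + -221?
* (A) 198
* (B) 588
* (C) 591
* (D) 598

819 + -221 = 598
D) 598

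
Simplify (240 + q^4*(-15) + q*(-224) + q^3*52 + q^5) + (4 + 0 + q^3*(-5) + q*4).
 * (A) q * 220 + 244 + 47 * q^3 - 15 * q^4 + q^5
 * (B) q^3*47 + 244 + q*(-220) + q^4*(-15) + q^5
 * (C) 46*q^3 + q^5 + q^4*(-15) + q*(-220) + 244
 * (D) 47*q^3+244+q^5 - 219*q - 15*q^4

Adding the polynomials and combining like terms:
(240 + q^4*(-15) + q*(-224) + q^3*52 + q^5) + (4 + 0 + q^3*(-5) + q*4)
= q^3*47 + 244 + q*(-220) + q^4*(-15) + q^5
B) q^3*47 + 244 + q*(-220) + q^4*(-15) + q^5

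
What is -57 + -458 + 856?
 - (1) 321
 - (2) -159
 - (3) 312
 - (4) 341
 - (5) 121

First: -57 + -458 = -515
Then: -515 + 856 = 341
4) 341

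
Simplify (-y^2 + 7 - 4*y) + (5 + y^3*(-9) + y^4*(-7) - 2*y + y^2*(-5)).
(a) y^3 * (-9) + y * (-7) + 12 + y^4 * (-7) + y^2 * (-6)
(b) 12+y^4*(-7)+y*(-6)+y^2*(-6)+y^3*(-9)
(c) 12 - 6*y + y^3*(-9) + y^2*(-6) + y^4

Adding the polynomials and combining like terms:
(-y^2 + 7 - 4*y) + (5 + y^3*(-9) + y^4*(-7) - 2*y + y^2*(-5))
= 12+y^4*(-7)+y*(-6)+y^2*(-6)+y^3*(-9)
b) 12+y^4*(-7)+y*(-6)+y^2*(-6)+y^3*(-9)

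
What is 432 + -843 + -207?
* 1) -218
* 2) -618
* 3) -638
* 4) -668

First: 432 + -843 = -411
Then: -411 + -207 = -618
2) -618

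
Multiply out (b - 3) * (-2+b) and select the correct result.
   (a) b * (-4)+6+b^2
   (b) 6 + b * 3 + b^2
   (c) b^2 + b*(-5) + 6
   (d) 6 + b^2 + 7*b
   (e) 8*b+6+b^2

Expanding (b - 3) * (-2+b):
= b^2 + b*(-5) + 6
c) b^2 + b*(-5) + 6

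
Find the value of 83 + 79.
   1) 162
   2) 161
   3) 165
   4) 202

83 + 79 = 162
1) 162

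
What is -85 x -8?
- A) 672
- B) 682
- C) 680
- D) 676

-85 * -8 = 680
C) 680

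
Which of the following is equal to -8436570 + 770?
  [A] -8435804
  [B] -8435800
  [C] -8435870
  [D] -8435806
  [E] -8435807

-8436570 + 770 = -8435800
B) -8435800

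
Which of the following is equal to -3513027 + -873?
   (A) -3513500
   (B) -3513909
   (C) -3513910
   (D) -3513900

-3513027 + -873 = -3513900
D) -3513900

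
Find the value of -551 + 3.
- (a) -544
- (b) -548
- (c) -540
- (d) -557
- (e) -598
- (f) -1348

-551 + 3 = -548
b) -548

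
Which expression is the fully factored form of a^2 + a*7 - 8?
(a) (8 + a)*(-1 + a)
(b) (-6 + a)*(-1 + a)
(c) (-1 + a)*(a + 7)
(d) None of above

We need to factor a^2 + a*7 - 8.
The factored form is (8 + a)*(-1 + a).
a) (8 + a)*(-1 + a)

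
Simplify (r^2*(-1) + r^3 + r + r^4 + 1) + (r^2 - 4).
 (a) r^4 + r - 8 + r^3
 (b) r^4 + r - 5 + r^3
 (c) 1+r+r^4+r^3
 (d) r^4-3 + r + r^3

Adding the polynomials and combining like terms:
(r^2*(-1) + r^3 + r + r^4 + 1) + (r^2 - 4)
= r^4-3 + r + r^3
d) r^4-3 + r + r^3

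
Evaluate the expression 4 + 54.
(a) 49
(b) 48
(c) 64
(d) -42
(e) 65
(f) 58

4 + 54 = 58
f) 58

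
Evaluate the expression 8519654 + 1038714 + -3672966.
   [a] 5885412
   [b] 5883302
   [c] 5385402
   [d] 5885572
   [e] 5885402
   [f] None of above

First: 8519654 + 1038714 = 9558368
Then: 9558368 + -3672966 = 5885402
e) 5885402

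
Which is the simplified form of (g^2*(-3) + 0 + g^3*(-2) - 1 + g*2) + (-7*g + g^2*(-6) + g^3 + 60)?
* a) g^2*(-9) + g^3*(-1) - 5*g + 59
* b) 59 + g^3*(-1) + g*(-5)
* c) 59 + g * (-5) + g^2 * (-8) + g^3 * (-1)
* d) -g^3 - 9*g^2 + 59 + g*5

Adding the polynomials and combining like terms:
(g^2*(-3) + 0 + g^3*(-2) - 1 + g*2) + (-7*g + g^2*(-6) + g^3 + 60)
= g^2*(-9) + g^3*(-1) - 5*g + 59
a) g^2*(-9) + g^3*(-1) - 5*g + 59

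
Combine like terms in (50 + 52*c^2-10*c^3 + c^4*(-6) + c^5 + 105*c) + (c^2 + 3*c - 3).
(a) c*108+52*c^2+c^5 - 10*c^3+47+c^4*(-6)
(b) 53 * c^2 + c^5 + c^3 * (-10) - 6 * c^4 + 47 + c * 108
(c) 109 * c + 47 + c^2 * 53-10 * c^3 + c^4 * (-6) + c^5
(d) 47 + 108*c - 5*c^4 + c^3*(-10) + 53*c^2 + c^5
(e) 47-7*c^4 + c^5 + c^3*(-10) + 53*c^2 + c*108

Adding the polynomials and combining like terms:
(50 + 52*c^2 - 10*c^3 + c^4*(-6) + c^5 + 105*c) + (c^2 + 3*c - 3)
= 53 * c^2 + c^5 + c^3 * (-10) - 6 * c^4 + 47 + c * 108
b) 53 * c^2 + c^5 + c^3 * (-10) - 6 * c^4 + 47 + c * 108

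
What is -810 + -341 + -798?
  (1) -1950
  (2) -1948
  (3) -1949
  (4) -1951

First: -810 + -341 = -1151
Then: -1151 + -798 = -1949
3) -1949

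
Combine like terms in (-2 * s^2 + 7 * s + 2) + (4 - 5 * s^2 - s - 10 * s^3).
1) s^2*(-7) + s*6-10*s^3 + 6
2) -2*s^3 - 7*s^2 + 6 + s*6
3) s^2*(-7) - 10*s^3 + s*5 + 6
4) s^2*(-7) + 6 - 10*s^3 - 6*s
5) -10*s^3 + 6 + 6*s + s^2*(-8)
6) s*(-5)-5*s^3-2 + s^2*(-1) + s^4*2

Adding the polynomials and combining like terms:
(-2*s^2 + 7*s + 2) + (4 - 5*s^2 - s - 10*s^3)
= s^2*(-7) + s*6-10*s^3 + 6
1) s^2*(-7) + s*6-10*s^3 + 6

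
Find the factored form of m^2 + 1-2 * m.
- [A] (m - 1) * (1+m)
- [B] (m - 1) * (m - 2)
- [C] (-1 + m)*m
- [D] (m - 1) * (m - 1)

We need to factor m^2 + 1-2 * m.
The factored form is (m - 1) * (m - 1).
D) (m - 1) * (m - 1)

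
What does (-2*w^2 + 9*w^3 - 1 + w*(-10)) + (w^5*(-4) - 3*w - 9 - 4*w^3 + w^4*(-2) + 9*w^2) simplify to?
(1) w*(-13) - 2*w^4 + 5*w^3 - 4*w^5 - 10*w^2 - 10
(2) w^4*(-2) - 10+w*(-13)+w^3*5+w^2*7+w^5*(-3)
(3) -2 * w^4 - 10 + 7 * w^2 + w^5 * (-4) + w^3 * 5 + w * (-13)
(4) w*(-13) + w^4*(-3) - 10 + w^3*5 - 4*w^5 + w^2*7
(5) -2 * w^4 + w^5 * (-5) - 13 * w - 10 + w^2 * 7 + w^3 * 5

Adding the polynomials and combining like terms:
(-2*w^2 + 9*w^3 - 1 + w*(-10)) + (w^5*(-4) - 3*w - 9 - 4*w^3 + w^4*(-2) + 9*w^2)
= -2 * w^4 - 10 + 7 * w^2 + w^5 * (-4) + w^3 * 5 + w * (-13)
3) -2 * w^4 - 10 + 7 * w^2 + w^5 * (-4) + w^3 * 5 + w * (-13)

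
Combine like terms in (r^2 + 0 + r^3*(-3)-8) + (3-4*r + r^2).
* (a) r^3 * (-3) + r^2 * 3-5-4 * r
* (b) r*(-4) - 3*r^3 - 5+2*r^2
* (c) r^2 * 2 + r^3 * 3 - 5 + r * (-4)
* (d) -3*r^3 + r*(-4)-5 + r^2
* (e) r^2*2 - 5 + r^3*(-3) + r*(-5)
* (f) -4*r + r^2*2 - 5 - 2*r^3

Adding the polynomials and combining like terms:
(r^2 + 0 + r^3*(-3) - 8) + (3 - 4*r + r^2)
= r*(-4) - 3*r^3 - 5+2*r^2
b) r*(-4) - 3*r^3 - 5+2*r^2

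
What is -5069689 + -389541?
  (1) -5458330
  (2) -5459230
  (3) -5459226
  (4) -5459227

-5069689 + -389541 = -5459230
2) -5459230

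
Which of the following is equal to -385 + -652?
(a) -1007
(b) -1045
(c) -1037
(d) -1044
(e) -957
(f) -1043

-385 + -652 = -1037
c) -1037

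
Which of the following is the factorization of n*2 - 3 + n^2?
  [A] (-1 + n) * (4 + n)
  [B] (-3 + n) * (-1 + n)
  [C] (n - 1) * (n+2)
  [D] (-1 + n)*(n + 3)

We need to factor n*2 - 3 + n^2.
The factored form is (-1 + n)*(n + 3).
D) (-1 + n)*(n + 3)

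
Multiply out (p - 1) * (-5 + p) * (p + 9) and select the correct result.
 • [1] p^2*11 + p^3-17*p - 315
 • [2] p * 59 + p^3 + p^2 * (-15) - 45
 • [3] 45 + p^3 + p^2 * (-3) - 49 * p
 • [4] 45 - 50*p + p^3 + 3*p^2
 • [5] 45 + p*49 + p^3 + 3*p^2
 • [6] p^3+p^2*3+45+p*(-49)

Expanding (p - 1) * (-5 + p) * (p + 9):
= p^3+p^2*3+45+p*(-49)
6) p^3+p^2*3+45+p*(-49)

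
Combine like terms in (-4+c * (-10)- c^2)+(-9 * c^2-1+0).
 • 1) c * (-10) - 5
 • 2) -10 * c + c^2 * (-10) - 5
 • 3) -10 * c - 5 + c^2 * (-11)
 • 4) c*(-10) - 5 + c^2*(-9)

Adding the polynomials and combining like terms:
(-4 + c*(-10) - c^2) + (-9*c^2 - 1 + 0)
= -10 * c + c^2 * (-10) - 5
2) -10 * c + c^2 * (-10) - 5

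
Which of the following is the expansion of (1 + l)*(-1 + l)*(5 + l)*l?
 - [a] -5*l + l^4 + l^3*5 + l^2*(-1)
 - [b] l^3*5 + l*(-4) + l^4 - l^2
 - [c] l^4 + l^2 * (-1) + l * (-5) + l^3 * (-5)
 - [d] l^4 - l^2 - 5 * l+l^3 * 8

Expanding (1 + l)*(-1 + l)*(5 + l)*l:
= -5*l + l^4 + l^3*5 + l^2*(-1)
a) -5*l + l^4 + l^3*5 + l^2*(-1)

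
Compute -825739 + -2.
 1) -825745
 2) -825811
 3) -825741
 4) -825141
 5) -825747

-825739 + -2 = -825741
3) -825741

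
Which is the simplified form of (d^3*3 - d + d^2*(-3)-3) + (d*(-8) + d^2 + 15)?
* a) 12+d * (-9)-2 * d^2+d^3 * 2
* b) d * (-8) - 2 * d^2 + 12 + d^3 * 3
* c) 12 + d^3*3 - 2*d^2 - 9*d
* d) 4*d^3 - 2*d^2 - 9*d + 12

Adding the polynomials and combining like terms:
(d^3*3 - d + d^2*(-3) - 3) + (d*(-8) + d^2 + 15)
= 12 + d^3*3 - 2*d^2 - 9*d
c) 12 + d^3*3 - 2*d^2 - 9*d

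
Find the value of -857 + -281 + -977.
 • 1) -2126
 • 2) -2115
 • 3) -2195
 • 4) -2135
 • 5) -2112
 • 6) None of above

First: -857 + -281 = -1138
Then: -1138 + -977 = -2115
2) -2115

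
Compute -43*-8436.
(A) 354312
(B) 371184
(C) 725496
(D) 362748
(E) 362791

-43 * -8436 = 362748
D) 362748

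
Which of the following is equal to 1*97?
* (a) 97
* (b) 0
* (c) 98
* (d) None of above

1 * 97 = 97
a) 97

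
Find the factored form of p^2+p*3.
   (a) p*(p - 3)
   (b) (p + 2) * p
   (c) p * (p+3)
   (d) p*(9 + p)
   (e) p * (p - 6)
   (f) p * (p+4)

We need to factor p^2+p*3.
The factored form is p * (p+3).
c) p * (p+3)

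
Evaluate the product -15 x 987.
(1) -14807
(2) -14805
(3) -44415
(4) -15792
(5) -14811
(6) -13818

-15 * 987 = -14805
2) -14805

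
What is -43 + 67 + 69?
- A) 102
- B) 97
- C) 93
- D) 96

First: -43 + 67 = 24
Then: 24 + 69 = 93
C) 93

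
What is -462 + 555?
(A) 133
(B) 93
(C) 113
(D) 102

-462 + 555 = 93
B) 93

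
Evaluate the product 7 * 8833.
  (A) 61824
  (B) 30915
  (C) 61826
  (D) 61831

7 * 8833 = 61831
D) 61831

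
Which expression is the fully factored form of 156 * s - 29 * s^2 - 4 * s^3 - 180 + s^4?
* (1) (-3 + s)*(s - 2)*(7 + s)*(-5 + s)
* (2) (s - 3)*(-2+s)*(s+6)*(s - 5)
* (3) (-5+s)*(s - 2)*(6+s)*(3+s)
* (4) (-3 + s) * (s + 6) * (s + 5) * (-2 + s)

We need to factor 156 * s - 29 * s^2 - 4 * s^3 - 180 + s^4.
The factored form is (s - 3)*(-2+s)*(s+6)*(s - 5).
2) (s - 3)*(-2+s)*(s+6)*(s - 5)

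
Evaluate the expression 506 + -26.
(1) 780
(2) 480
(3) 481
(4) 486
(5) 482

506 + -26 = 480
2) 480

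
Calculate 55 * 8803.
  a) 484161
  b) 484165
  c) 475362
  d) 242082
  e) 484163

55 * 8803 = 484165
b) 484165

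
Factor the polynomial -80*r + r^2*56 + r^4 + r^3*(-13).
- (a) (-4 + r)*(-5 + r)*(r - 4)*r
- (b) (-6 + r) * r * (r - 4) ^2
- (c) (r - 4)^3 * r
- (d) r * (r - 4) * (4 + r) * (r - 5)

We need to factor -80*r + r^2*56 + r^4 + r^3*(-13).
The factored form is (-4 + r)*(-5 + r)*(r - 4)*r.
a) (-4 + r)*(-5 + r)*(r - 4)*r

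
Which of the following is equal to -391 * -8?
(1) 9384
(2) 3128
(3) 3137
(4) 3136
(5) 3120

-391 * -8 = 3128
2) 3128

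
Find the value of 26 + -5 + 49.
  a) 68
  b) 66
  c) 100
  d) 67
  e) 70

First: 26 + -5 = 21
Then: 21 + 49 = 70
e) 70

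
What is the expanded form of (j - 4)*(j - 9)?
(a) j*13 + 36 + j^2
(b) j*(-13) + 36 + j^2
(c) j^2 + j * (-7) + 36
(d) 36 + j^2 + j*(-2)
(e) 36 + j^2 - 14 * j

Expanding (j - 4)*(j - 9):
= j*(-13) + 36 + j^2
b) j*(-13) + 36 + j^2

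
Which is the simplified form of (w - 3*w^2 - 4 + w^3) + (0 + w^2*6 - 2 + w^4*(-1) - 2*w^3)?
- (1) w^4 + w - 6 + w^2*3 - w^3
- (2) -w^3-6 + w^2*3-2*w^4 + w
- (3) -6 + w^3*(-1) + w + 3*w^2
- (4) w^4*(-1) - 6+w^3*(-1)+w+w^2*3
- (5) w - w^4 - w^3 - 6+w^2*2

Adding the polynomials and combining like terms:
(w - 3*w^2 - 4 + w^3) + (0 + w^2*6 - 2 + w^4*(-1) - 2*w^3)
= w^4*(-1) - 6+w^3*(-1)+w+w^2*3
4) w^4*(-1) - 6+w^3*(-1)+w+w^2*3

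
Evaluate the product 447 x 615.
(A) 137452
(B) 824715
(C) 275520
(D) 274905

447 * 615 = 274905
D) 274905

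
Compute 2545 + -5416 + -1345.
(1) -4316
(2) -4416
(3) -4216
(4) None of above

First: 2545 + -5416 = -2871
Then: -2871 + -1345 = -4216
3) -4216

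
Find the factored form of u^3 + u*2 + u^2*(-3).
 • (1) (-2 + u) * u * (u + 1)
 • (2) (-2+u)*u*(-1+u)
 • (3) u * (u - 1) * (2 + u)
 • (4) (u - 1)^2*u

We need to factor u^3 + u*2 + u^2*(-3).
The factored form is (-2+u)*u*(-1+u).
2) (-2+u)*u*(-1+u)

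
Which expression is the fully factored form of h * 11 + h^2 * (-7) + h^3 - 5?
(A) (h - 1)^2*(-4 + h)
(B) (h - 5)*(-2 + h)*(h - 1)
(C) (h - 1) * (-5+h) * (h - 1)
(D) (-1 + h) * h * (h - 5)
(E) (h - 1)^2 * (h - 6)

We need to factor h * 11 + h^2 * (-7) + h^3 - 5.
The factored form is (h - 1) * (-5+h) * (h - 1).
C) (h - 1) * (-5+h) * (h - 1)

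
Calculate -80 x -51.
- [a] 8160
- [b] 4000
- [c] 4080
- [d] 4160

-80 * -51 = 4080
c) 4080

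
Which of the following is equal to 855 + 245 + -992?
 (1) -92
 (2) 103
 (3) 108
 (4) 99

First: 855 + 245 = 1100
Then: 1100 + -992 = 108
3) 108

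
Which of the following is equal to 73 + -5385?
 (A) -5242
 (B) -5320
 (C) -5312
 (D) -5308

73 + -5385 = -5312
C) -5312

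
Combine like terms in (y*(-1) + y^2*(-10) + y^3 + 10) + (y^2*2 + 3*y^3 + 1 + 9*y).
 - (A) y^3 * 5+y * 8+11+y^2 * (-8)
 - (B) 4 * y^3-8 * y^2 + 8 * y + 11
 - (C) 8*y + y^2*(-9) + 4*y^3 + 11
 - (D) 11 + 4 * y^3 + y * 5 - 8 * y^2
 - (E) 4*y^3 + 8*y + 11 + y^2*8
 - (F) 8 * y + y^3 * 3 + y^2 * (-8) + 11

Adding the polynomials and combining like terms:
(y*(-1) + y^2*(-10) + y^3 + 10) + (y^2*2 + 3*y^3 + 1 + 9*y)
= 4 * y^3-8 * y^2 + 8 * y + 11
B) 4 * y^3-8 * y^2 + 8 * y + 11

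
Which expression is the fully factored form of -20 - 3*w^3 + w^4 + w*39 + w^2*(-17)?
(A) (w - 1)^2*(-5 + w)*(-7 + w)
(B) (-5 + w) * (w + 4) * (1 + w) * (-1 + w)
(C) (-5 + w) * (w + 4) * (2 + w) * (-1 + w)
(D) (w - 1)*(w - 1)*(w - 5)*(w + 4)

We need to factor -20 - 3*w^3 + w^4 + w*39 + w^2*(-17).
The factored form is (w - 1)*(w - 1)*(w - 5)*(w + 4).
D) (w - 1)*(w - 1)*(w - 5)*(w + 4)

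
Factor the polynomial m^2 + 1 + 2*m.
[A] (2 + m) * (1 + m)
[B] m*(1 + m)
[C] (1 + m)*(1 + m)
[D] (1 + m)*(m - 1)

We need to factor m^2 + 1 + 2*m.
The factored form is (1 + m)*(1 + m).
C) (1 + m)*(1 + m)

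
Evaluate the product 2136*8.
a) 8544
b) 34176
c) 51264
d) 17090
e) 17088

2136 * 8 = 17088
e) 17088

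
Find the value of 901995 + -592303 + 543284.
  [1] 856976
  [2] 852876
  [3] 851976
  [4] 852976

First: 901995 + -592303 = 309692
Then: 309692 + 543284 = 852976
4) 852976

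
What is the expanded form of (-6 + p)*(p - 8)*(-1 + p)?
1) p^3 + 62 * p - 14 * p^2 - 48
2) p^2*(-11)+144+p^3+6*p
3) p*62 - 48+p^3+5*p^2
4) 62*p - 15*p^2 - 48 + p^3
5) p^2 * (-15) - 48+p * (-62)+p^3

Expanding (-6 + p)*(p - 8)*(-1 + p):
= 62*p - 15*p^2 - 48 + p^3
4) 62*p - 15*p^2 - 48 + p^3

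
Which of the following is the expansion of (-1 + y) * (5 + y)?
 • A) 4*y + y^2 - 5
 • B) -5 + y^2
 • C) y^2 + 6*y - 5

Expanding (-1 + y) * (5 + y):
= 4*y + y^2 - 5
A) 4*y + y^2 - 5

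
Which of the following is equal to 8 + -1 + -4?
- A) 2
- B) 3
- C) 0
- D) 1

First: 8 + -1 = 7
Then: 7 + -4 = 3
B) 3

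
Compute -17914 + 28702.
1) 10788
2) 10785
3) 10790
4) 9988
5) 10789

-17914 + 28702 = 10788
1) 10788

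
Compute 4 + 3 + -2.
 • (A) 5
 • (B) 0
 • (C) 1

First: 4 + 3 = 7
Then: 7 + -2 = 5
A) 5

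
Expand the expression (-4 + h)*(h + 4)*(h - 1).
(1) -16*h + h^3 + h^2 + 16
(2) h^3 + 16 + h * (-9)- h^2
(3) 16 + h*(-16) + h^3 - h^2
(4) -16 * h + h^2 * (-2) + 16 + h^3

Expanding (-4 + h)*(h + 4)*(h - 1):
= 16 + h*(-16) + h^3 - h^2
3) 16 + h*(-16) + h^3 - h^2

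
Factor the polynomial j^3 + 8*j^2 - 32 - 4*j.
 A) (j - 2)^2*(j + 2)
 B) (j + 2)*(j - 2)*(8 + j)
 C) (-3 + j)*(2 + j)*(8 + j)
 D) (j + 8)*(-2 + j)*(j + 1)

We need to factor j^3 + 8*j^2 - 32 - 4*j.
The factored form is (j + 2)*(j - 2)*(8 + j).
B) (j + 2)*(j - 2)*(8 + j)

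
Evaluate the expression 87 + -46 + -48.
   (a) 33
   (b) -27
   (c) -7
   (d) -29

First: 87 + -46 = 41
Then: 41 + -48 = -7
c) -7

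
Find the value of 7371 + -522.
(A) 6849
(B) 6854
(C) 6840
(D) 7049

7371 + -522 = 6849
A) 6849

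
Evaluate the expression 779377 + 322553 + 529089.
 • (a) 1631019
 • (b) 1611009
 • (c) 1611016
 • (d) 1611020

First: 779377 + 322553 = 1101930
Then: 1101930 + 529089 = 1631019
a) 1631019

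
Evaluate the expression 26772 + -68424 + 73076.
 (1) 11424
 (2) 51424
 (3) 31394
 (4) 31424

First: 26772 + -68424 = -41652
Then: -41652 + 73076 = 31424
4) 31424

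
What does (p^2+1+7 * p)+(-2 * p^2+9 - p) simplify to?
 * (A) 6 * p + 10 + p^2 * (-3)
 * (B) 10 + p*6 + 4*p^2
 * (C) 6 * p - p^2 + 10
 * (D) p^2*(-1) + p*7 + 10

Adding the polynomials and combining like terms:
(p^2 + 1 + 7*p) + (-2*p^2 + 9 - p)
= 6 * p - p^2 + 10
C) 6 * p - p^2 + 10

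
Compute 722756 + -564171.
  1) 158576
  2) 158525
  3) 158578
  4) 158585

722756 + -564171 = 158585
4) 158585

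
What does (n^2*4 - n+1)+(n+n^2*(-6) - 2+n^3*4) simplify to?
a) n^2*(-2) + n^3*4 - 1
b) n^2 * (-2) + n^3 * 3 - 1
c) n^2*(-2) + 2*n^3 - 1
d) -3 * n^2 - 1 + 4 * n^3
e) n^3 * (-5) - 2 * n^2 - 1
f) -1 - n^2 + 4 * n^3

Adding the polynomials and combining like terms:
(n^2*4 - n + 1) + (n + n^2*(-6) - 2 + n^3*4)
= n^2*(-2) + n^3*4 - 1
a) n^2*(-2) + n^3*4 - 1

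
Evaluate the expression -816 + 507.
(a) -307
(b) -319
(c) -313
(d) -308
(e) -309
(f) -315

-816 + 507 = -309
e) -309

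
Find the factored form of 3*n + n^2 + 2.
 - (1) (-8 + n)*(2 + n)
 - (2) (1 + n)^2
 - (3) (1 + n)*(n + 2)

We need to factor 3*n + n^2 + 2.
The factored form is (1 + n)*(n + 2).
3) (1 + n)*(n + 2)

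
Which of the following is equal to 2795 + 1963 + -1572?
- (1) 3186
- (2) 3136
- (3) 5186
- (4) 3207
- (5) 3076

First: 2795 + 1963 = 4758
Then: 4758 + -1572 = 3186
1) 3186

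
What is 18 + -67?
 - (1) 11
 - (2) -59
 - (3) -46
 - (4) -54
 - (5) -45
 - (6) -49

18 + -67 = -49
6) -49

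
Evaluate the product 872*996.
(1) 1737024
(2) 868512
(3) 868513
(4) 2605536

872 * 996 = 868512
2) 868512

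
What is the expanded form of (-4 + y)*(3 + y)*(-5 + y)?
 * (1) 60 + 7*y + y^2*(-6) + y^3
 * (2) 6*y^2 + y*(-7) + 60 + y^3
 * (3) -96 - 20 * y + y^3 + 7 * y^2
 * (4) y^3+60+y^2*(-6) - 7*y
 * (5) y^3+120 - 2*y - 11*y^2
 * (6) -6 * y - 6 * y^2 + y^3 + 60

Expanding (-4 + y)*(3 + y)*(-5 + y):
= y^3+60+y^2*(-6) - 7*y
4) y^3+60+y^2*(-6) - 7*y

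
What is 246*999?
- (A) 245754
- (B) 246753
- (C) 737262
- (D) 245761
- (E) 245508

246 * 999 = 245754
A) 245754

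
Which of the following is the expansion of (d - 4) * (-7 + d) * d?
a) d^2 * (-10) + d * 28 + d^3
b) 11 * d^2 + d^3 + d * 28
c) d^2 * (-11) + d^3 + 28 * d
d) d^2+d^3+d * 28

Expanding (d - 4) * (-7 + d) * d:
= d^2 * (-11) + d^3 + 28 * d
c) d^2 * (-11) + d^3 + 28 * d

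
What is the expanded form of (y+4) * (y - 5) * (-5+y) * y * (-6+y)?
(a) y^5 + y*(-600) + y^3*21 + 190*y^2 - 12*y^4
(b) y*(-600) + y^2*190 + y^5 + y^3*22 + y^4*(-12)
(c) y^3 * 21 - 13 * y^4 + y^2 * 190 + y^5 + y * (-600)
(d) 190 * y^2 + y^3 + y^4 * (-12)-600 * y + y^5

Expanding (y+4) * (y - 5) * (-5+y) * y * (-6+y):
= y^5 + y*(-600) + y^3*21 + 190*y^2 - 12*y^4
a) y^5 + y*(-600) + y^3*21 + 190*y^2 - 12*y^4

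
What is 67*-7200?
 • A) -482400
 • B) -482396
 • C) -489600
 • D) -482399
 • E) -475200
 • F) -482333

67 * -7200 = -482400
A) -482400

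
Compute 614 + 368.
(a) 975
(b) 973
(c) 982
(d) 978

614 + 368 = 982
c) 982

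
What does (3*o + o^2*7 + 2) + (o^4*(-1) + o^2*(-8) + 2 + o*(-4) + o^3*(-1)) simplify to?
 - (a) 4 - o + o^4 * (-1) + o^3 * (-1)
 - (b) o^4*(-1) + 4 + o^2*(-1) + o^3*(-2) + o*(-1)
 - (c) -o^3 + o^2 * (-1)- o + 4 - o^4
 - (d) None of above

Adding the polynomials and combining like terms:
(3*o + o^2*7 + 2) + (o^4*(-1) + o^2*(-8) + 2 + o*(-4) + o^3*(-1))
= -o^3 + o^2 * (-1)- o + 4 - o^4
c) -o^3 + o^2 * (-1)- o + 4 - o^4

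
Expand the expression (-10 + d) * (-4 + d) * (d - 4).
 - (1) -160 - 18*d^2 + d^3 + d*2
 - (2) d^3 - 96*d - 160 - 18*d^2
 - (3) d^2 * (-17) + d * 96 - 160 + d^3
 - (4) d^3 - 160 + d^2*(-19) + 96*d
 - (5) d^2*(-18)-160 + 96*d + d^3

Expanding (-10 + d) * (-4 + d) * (d - 4):
= d^2*(-18)-160 + 96*d + d^3
5) d^2*(-18)-160 + 96*d + d^3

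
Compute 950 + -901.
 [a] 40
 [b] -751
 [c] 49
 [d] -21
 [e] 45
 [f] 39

950 + -901 = 49
c) 49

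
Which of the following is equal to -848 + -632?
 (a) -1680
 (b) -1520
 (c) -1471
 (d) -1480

-848 + -632 = -1480
d) -1480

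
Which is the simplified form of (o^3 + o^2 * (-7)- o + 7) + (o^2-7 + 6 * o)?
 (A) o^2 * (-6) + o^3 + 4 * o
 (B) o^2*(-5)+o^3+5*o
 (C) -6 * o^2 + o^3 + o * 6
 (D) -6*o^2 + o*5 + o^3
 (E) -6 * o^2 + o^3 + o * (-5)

Adding the polynomials and combining like terms:
(o^3 + o^2*(-7) - o + 7) + (o^2 - 7 + 6*o)
= -6*o^2 + o*5 + o^3
D) -6*o^2 + o*5 + o^3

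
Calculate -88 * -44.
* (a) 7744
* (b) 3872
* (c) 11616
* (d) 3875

-88 * -44 = 3872
b) 3872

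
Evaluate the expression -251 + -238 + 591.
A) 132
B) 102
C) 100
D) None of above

First: -251 + -238 = -489
Then: -489 + 591 = 102
B) 102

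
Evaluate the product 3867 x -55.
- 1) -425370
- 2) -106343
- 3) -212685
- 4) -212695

3867 * -55 = -212685
3) -212685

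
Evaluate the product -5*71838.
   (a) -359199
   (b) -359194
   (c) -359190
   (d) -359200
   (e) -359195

-5 * 71838 = -359190
c) -359190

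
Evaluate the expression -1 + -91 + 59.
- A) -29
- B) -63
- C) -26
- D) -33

First: -1 + -91 = -92
Then: -92 + 59 = -33
D) -33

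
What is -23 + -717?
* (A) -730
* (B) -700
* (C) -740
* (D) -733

-23 + -717 = -740
C) -740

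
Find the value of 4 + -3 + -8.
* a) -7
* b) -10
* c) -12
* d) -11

First: 4 + -3 = 1
Then: 1 + -8 = -7
a) -7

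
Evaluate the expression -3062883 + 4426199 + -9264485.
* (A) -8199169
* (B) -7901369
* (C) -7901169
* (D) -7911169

First: -3062883 + 4426199 = 1363316
Then: 1363316 + -9264485 = -7901169
C) -7901169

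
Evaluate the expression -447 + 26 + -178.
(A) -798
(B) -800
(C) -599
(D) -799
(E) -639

First: -447 + 26 = -421
Then: -421 + -178 = -599
C) -599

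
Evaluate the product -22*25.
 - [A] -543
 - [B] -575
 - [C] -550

-22 * 25 = -550
C) -550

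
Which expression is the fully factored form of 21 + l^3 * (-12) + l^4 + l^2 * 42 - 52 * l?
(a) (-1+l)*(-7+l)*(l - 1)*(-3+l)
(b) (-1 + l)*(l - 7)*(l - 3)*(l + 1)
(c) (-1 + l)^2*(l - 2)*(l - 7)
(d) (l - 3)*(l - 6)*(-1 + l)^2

We need to factor 21 + l^3 * (-12) + l^4 + l^2 * 42 - 52 * l.
The factored form is (-1+l)*(-7+l)*(l - 1)*(-3+l).
a) (-1+l)*(-7+l)*(l - 1)*(-3+l)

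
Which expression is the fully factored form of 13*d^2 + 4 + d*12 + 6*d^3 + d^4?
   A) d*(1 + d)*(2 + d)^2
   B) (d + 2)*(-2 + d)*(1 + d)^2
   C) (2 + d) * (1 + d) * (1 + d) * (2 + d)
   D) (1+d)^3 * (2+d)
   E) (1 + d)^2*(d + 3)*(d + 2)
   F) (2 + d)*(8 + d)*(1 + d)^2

We need to factor 13*d^2 + 4 + d*12 + 6*d^3 + d^4.
The factored form is (2 + d) * (1 + d) * (1 + d) * (2 + d).
C) (2 + d) * (1 + d) * (1 + d) * (2 + d)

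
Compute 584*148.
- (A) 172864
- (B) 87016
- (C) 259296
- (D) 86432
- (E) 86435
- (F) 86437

584 * 148 = 86432
D) 86432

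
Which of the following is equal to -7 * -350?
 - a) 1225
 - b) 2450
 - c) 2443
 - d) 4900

-7 * -350 = 2450
b) 2450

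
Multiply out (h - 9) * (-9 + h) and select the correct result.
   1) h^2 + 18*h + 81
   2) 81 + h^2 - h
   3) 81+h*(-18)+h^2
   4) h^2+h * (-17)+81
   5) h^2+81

Expanding (h - 9) * (-9 + h):
= 81+h*(-18)+h^2
3) 81+h*(-18)+h^2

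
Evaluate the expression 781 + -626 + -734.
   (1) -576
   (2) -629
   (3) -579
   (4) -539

First: 781 + -626 = 155
Then: 155 + -734 = -579
3) -579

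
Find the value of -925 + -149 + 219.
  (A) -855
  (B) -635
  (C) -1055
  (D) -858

First: -925 + -149 = -1074
Then: -1074 + 219 = -855
A) -855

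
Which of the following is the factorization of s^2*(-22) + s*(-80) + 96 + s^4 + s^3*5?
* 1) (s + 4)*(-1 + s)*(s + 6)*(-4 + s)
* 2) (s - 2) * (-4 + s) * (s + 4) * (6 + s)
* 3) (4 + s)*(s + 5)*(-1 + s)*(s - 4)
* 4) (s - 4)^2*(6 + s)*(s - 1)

We need to factor s^2*(-22) + s*(-80) + 96 + s^4 + s^3*5.
The factored form is (s + 4)*(-1 + s)*(s + 6)*(-4 + s).
1) (s + 4)*(-1 + s)*(s + 6)*(-4 + s)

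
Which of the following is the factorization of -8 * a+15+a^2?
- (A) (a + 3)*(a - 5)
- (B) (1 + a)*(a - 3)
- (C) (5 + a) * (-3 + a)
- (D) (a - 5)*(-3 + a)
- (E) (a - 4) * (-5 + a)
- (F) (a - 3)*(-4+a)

We need to factor -8 * a+15+a^2.
The factored form is (a - 5)*(-3 + a).
D) (a - 5)*(-3 + a)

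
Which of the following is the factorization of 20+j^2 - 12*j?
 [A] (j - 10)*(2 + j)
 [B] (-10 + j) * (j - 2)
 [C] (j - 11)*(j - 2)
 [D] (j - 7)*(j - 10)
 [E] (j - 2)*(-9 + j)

We need to factor 20+j^2 - 12*j.
The factored form is (-10 + j) * (j - 2).
B) (-10 + j) * (j - 2)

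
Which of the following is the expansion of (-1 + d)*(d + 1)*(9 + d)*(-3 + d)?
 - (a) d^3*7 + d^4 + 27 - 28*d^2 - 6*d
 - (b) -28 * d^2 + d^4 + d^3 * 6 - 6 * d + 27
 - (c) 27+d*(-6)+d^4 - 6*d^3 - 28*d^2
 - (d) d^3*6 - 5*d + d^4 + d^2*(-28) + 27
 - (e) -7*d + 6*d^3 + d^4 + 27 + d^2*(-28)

Expanding (-1 + d)*(d + 1)*(9 + d)*(-3 + d):
= -28 * d^2 + d^4 + d^3 * 6 - 6 * d + 27
b) -28 * d^2 + d^4 + d^3 * 6 - 6 * d + 27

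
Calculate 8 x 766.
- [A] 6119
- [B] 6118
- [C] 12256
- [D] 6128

8 * 766 = 6128
D) 6128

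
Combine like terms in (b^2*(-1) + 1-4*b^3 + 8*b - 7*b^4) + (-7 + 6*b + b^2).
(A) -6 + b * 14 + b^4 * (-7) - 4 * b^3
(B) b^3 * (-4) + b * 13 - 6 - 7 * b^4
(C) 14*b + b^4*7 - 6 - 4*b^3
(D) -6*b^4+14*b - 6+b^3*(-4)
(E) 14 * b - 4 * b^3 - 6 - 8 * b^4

Adding the polynomials and combining like terms:
(b^2*(-1) + 1 - 4*b^3 + 8*b - 7*b^4) + (-7 + 6*b + b^2)
= -6 + b * 14 + b^4 * (-7) - 4 * b^3
A) -6 + b * 14 + b^4 * (-7) - 4 * b^3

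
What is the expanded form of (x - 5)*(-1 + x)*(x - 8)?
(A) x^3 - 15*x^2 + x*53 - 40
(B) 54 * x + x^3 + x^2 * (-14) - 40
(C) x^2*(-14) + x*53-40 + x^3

Expanding (x - 5)*(-1 + x)*(x - 8):
= x^2*(-14) + x*53-40 + x^3
C) x^2*(-14) + x*53-40 + x^3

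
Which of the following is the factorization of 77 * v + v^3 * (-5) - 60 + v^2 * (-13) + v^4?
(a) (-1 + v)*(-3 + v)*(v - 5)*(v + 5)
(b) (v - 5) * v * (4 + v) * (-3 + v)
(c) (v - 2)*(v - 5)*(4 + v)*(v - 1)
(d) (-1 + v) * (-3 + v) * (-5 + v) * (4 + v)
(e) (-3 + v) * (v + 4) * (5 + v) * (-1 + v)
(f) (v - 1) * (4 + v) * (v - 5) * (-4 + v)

We need to factor 77 * v + v^3 * (-5) - 60 + v^2 * (-13) + v^4.
The factored form is (-1 + v) * (-3 + v) * (-5 + v) * (4 + v).
d) (-1 + v) * (-3 + v) * (-5 + v) * (4 + v)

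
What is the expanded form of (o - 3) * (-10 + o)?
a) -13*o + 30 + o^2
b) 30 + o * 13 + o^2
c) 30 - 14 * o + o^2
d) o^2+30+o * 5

Expanding (o - 3) * (-10 + o):
= -13*o + 30 + o^2
a) -13*o + 30 + o^2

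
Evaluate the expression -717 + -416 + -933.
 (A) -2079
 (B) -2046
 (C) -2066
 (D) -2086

First: -717 + -416 = -1133
Then: -1133 + -933 = -2066
C) -2066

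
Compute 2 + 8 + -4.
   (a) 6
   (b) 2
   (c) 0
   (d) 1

First: 2 + 8 = 10
Then: 10 + -4 = 6
a) 6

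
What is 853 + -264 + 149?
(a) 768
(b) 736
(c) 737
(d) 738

First: 853 + -264 = 589
Then: 589 + 149 = 738
d) 738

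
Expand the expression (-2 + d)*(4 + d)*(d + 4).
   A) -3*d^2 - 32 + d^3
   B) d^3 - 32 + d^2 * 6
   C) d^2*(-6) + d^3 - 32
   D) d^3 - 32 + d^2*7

Expanding (-2 + d)*(4 + d)*(d + 4):
= d^3 - 32 + d^2 * 6
B) d^3 - 32 + d^2 * 6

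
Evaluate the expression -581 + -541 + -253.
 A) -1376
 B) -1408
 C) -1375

First: -581 + -541 = -1122
Then: -1122 + -253 = -1375
C) -1375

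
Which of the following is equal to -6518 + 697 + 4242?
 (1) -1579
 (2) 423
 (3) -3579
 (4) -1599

First: -6518 + 697 = -5821
Then: -5821 + 4242 = -1579
1) -1579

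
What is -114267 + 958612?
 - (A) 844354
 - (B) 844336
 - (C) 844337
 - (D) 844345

-114267 + 958612 = 844345
D) 844345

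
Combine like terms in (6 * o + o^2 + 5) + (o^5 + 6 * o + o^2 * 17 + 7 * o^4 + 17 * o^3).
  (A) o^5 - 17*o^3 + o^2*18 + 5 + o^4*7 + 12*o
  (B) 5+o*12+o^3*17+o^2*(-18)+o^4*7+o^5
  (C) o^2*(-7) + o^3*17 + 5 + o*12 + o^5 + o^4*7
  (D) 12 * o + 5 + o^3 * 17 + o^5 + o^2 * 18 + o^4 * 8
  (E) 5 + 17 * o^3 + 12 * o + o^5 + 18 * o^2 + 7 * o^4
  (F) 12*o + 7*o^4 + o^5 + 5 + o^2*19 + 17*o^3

Adding the polynomials and combining like terms:
(6*o + o^2 + 5) + (o^5 + 6*o + o^2*17 + 7*o^4 + 17*o^3)
= 5 + 17 * o^3 + 12 * o + o^5 + 18 * o^2 + 7 * o^4
E) 5 + 17 * o^3 + 12 * o + o^5 + 18 * o^2 + 7 * o^4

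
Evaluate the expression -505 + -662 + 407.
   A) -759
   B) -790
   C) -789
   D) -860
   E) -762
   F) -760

First: -505 + -662 = -1167
Then: -1167 + 407 = -760
F) -760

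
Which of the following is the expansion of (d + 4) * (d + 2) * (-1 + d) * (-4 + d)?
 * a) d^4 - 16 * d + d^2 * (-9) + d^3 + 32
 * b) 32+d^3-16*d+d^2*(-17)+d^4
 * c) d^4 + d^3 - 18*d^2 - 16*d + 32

Expanding (d + 4) * (d + 2) * (-1 + d) * (-4 + d):
= d^4 + d^3 - 18*d^2 - 16*d + 32
c) d^4 + d^3 - 18*d^2 - 16*d + 32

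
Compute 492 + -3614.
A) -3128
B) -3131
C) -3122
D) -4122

492 + -3614 = -3122
C) -3122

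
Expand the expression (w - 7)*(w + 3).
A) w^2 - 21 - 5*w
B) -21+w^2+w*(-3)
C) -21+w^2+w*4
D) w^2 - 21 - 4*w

Expanding (w - 7)*(w + 3):
= w^2 - 21 - 4*w
D) w^2 - 21 - 4*w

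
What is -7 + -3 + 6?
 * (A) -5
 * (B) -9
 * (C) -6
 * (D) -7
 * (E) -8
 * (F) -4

First: -7 + -3 = -10
Then: -10 + 6 = -4
F) -4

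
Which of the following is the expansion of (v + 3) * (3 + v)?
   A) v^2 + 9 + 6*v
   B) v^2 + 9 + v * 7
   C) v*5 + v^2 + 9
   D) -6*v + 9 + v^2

Expanding (v + 3) * (3 + v):
= v^2 + 9 + 6*v
A) v^2 + 9 + 6*v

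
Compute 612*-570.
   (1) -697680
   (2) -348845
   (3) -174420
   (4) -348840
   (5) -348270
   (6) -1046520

612 * -570 = -348840
4) -348840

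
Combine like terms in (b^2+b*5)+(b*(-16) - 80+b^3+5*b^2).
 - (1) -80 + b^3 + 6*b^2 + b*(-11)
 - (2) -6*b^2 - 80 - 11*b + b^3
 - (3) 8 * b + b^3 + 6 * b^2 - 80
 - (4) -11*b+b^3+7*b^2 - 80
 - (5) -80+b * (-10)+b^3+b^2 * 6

Adding the polynomials and combining like terms:
(b^2 + b*5) + (b*(-16) - 80 + b^3 + 5*b^2)
= -80 + b^3 + 6*b^2 + b*(-11)
1) -80 + b^3 + 6*b^2 + b*(-11)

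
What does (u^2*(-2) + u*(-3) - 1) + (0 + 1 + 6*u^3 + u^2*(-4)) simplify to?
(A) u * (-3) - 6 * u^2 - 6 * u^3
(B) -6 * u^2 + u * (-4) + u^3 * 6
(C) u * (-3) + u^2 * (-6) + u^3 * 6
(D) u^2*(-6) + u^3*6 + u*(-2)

Adding the polynomials and combining like terms:
(u^2*(-2) + u*(-3) - 1) + (0 + 1 + 6*u^3 + u^2*(-4))
= u * (-3) + u^2 * (-6) + u^3 * 6
C) u * (-3) + u^2 * (-6) + u^3 * 6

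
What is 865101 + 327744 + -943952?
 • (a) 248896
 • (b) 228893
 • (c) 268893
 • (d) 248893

First: 865101 + 327744 = 1192845
Then: 1192845 + -943952 = 248893
d) 248893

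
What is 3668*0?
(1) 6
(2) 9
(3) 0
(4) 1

3668 * 0 = 0
3) 0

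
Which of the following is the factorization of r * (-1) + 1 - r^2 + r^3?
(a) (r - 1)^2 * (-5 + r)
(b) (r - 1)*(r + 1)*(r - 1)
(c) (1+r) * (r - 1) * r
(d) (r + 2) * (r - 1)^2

We need to factor r * (-1) + 1 - r^2 + r^3.
The factored form is (r - 1)*(r + 1)*(r - 1).
b) (r - 1)*(r + 1)*(r - 1)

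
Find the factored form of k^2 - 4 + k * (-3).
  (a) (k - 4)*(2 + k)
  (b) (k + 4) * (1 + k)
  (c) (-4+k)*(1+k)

We need to factor k^2 - 4 + k * (-3).
The factored form is (-4+k)*(1+k).
c) (-4+k)*(1+k)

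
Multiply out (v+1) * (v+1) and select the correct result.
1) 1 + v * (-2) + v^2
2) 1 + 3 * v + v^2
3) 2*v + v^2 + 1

Expanding (v+1) * (v+1):
= 2*v + v^2 + 1
3) 2*v + v^2 + 1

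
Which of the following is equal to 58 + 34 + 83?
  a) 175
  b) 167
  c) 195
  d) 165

First: 58 + 34 = 92
Then: 92 + 83 = 175
a) 175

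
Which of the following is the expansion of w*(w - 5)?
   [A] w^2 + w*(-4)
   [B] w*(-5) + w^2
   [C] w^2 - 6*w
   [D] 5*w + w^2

Expanding w*(w - 5):
= w*(-5) + w^2
B) w*(-5) + w^2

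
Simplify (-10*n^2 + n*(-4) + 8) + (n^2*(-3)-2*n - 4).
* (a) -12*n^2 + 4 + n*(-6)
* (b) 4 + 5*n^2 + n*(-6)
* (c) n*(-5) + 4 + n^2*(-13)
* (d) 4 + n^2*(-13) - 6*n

Adding the polynomials and combining like terms:
(-10*n^2 + n*(-4) + 8) + (n^2*(-3) - 2*n - 4)
= 4 + n^2*(-13) - 6*n
d) 4 + n^2*(-13) - 6*n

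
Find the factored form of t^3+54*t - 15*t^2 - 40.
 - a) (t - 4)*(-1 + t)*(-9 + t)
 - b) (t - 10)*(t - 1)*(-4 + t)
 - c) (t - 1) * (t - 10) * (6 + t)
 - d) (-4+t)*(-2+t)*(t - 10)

We need to factor t^3+54*t - 15*t^2 - 40.
The factored form is (t - 10)*(t - 1)*(-4 + t).
b) (t - 10)*(t - 1)*(-4 + t)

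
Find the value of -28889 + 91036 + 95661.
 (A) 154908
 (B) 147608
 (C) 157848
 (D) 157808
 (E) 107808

First: -28889 + 91036 = 62147
Then: 62147 + 95661 = 157808
D) 157808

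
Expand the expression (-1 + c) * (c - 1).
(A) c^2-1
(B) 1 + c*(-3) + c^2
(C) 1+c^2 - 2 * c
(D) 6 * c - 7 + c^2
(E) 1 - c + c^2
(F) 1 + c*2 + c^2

Expanding (-1 + c) * (c - 1):
= 1+c^2 - 2 * c
C) 1+c^2 - 2 * c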